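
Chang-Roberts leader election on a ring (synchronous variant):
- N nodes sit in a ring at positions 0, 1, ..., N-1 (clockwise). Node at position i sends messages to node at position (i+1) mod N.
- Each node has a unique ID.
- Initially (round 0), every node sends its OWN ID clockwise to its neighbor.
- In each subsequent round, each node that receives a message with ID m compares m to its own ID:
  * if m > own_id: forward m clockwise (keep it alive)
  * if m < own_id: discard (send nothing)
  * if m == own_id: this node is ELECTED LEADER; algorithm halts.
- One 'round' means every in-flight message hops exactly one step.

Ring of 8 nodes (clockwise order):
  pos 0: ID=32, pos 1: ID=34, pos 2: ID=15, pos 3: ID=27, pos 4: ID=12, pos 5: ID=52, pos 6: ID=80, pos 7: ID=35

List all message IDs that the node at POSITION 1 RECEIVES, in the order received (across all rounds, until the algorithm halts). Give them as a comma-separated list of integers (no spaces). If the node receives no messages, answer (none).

Round 1: pos1(id34) recv 32: drop; pos2(id15) recv 34: fwd; pos3(id27) recv 15: drop; pos4(id12) recv 27: fwd; pos5(id52) recv 12: drop; pos6(id80) recv 52: drop; pos7(id35) recv 80: fwd; pos0(id32) recv 35: fwd
Round 2: pos3(id27) recv 34: fwd; pos5(id52) recv 27: drop; pos0(id32) recv 80: fwd; pos1(id34) recv 35: fwd
Round 3: pos4(id12) recv 34: fwd; pos1(id34) recv 80: fwd; pos2(id15) recv 35: fwd
Round 4: pos5(id52) recv 34: drop; pos2(id15) recv 80: fwd; pos3(id27) recv 35: fwd
Round 5: pos3(id27) recv 80: fwd; pos4(id12) recv 35: fwd
Round 6: pos4(id12) recv 80: fwd; pos5(id52) recv 35: drop
Round 7: pos5(id52) recv 80: fwd
Round 8: pos6(id80) recv 80: ELECTED

Answer: 32,35,80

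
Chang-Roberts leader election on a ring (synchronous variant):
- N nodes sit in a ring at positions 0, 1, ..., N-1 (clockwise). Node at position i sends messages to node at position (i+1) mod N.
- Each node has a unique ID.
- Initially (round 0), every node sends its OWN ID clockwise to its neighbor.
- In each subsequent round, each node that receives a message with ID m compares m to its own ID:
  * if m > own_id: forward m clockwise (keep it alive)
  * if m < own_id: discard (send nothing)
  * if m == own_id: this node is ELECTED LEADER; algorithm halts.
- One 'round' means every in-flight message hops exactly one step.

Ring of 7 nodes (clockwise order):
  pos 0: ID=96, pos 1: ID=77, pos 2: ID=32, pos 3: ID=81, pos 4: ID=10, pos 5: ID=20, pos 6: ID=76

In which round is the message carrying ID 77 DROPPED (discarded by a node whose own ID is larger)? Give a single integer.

Round 1: pos1(id77) recv 96: fwd; pos2(id32) recv 77: fwd; pos3(id81) recv 32: drop; pos4(id10) recv 81: fwd; pos5(id20) recv 10: drop; pos6(id76) recv 20: drop; pos0(id96) recv 76: drop
Round 2: pos2(id32) recv 96: fwd; pos3(id81) recv 77: drop; pos5(id20) recv 81: fwd
Round 3: pos3(id81) recv 96: fwd; pos6(id76) recv 81: fwd
Round 4: pos4(id10) recv 96: fwd; pos0(id96) recv 81: drop
Round 5: pos5(id20) recv 96: fwd
Round 6: pos6(id76) recv 96: fwd
Round 7: pos0(id96) recv 96: ELECTED
Message ID 77 originates at pos 1; dropped at pos 3 in round 2

Answer: 2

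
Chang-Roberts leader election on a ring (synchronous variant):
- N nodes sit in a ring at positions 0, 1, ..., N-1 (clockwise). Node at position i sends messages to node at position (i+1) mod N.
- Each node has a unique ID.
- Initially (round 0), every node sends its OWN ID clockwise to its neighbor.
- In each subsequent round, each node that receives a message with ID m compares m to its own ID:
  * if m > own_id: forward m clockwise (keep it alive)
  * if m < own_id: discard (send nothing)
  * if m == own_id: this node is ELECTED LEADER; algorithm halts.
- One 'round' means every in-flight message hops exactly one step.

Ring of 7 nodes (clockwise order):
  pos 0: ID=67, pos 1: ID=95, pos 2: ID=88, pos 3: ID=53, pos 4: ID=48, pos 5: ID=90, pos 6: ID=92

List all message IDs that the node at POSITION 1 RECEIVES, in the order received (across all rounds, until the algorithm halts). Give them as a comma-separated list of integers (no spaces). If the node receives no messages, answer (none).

Round 1: pos1(id95) recv 67: drop; pos2(id88) recv 95: fwd; pos3(id53) recv 88: fwd; pos4(id48) recv 53: fwd; pos5(id90) recv 48: drop; pos6(id92) recv 90: drop; pos0(id67) recv 92: fwd
Round 2: pos3(id53) recv 95: fwd; pos4(id48) recv 88: fwd; pos5(id90) recv 53: drop; pos1(id95) recv 92: drop
Round 3: pos4(id48) recv 95: fwd; pos5(id90) recv 88: drop
Round 4: pos5(id90) recv 95: fwd
Round 5: pos6(id92) recv 95: fwd
Round 6: pos0(id67) recv 95: fwd
Round 7: pos1(id95) recv 95: ELECTED

Answer: 67,92,95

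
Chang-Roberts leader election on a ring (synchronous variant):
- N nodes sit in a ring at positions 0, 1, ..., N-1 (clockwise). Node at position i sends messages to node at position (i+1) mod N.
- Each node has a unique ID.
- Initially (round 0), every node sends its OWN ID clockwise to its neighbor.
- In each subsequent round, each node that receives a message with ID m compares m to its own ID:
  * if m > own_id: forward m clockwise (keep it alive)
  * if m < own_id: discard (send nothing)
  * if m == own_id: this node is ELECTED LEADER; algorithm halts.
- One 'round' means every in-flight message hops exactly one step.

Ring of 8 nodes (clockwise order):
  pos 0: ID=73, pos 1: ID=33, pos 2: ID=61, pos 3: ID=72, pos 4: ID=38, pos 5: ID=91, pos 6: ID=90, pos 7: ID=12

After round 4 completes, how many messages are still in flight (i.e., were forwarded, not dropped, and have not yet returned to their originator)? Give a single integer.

Round 1: pos1(id33) recv 73: fwd; pos2(id61) recv 33: drop; pos3(id72) recv 61: drop; pos4(id38) recv 72: fwd; pos5(id91) recv 38: drop; pos6(id90) recv 91: fwd; pos7(id12) recv 90: fwd; pos0(id73) recv 12: drop
Round 2: pos2(id61) recv 73: fwd; pos5(id91) recv 72: drop; pos7(id12) recv 91: fwd; pos0(id73) recv 90: fwd
Round 3: pos3(id72) recv 73: fwd; pos0(id73) recv 91: fwd; pos1(id33) recv 90: fwd
Round 4: pos4(id38) recv 73: fwd; pos1(id33) recv 91: fwd; pos2(id61) recv 90: fwd
After round 4: 3 messages still in flight

Answer: 3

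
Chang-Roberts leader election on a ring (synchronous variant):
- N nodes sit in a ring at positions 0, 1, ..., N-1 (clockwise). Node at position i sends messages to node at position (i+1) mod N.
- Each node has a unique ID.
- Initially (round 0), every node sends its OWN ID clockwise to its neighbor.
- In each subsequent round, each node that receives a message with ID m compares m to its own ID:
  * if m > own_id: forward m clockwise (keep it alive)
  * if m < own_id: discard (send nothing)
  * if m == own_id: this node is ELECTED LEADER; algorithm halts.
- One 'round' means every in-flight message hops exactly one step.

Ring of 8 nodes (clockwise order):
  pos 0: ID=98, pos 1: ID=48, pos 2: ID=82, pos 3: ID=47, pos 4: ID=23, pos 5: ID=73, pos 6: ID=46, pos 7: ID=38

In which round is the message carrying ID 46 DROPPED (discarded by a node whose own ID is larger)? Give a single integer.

Round 1: pos1(id48) recv 98: fwd; pos2(id82) recv 48: drop; pos3(id47) recv 82: fwd; pos4(id23) recv 47: fwd; pos5(id73) recv 23: drop; pos6(id46) recv 73: fwd; pos7(id38) recv 46: fwd; pos0(id98) recv 38: drop
Round 2: pos2(id82) recv 98: fwd; pos4(id23) recv 82: fwd; pos5(id73) recv 47: drop; pos7(id38) recv 73: fwd; pos0(id98) recv 46: drop
Round 3: pos3(id47) recv 98: fwd; pos5(id73) recv 82: fwd; pos0(id98) recv 73: drop
Round 4: pos4(id23) recv 98: fwd; pos6(id46) recv 82: fwd
Round 5: pos5(id73) recv 98: fwd; pos7(id38) recv 82: fwd
Round 6: pos6(id46) recv 98: fwd; pos0(id98) recv 82: drop
Round 7: pos7(id38) recv 98: fwd
Round 8: pos0(id98) recv 98: ELECTED
Message ID 46 originates at pos 6; dropped at pos 0 in round 2

Answer: 2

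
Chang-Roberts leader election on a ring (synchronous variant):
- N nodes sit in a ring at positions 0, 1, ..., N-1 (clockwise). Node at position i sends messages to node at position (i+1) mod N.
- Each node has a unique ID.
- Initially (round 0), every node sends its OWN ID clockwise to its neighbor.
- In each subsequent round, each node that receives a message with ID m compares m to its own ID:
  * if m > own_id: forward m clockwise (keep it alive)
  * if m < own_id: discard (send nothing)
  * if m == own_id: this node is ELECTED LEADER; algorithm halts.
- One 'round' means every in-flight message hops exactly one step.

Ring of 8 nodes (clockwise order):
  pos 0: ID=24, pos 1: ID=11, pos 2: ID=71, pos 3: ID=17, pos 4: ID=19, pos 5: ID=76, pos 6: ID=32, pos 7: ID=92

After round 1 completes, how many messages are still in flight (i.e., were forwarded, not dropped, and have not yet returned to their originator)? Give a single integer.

Round 1: pos1(id11) recv 24: fwd; pos2(id71) recv 11: drop; pos3(id17) recv 71: fwd; pos4(id19) recv 17: drop; pos5(id76) recv 19: drop; pos6(id32) recv 76: fwd; pos7(id92) recv 32: drop; pos0(id24) recv 92: fwd
After round 1: 4 messages still in flight

Answer: 4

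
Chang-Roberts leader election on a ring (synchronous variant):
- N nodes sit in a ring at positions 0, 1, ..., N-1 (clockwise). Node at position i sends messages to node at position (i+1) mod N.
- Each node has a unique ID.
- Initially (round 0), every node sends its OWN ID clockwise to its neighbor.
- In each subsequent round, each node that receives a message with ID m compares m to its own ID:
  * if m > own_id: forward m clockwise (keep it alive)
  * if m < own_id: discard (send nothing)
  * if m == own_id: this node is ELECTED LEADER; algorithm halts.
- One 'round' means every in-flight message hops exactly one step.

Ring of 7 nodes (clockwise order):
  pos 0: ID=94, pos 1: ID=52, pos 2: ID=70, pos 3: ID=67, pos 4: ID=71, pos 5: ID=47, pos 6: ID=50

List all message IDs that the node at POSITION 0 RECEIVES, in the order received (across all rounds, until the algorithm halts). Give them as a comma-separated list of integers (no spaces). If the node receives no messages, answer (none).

Answer: 50,71,94

Derivation:
Round 1: pos1(id52) recv 94: fwd; pos2(id70) recv 52: drop; pos3(id67) recv 70: fwd; pos4(id71) recv 67: drop; pos5(id47) recv 71: fwd; pos6(id50) recv 47: drop; pos0(id94) recv 50: drop
Round 2: pos2(id70) recv 94: fwd; pos4(id71) recv 70: drop; pos6(id50) recv 71: fwd
Round 3: pos3(id67) recv 94: fwd; pos0(id94) recv 71: drop
Round 4: pos4(id71) recv 94: fwd
Round 5: pos5(id47) recv 94: fwd
Round 6: pos6(id50) recv 94: fwd
Round 7: pos0(id94) recv 94: ELECTED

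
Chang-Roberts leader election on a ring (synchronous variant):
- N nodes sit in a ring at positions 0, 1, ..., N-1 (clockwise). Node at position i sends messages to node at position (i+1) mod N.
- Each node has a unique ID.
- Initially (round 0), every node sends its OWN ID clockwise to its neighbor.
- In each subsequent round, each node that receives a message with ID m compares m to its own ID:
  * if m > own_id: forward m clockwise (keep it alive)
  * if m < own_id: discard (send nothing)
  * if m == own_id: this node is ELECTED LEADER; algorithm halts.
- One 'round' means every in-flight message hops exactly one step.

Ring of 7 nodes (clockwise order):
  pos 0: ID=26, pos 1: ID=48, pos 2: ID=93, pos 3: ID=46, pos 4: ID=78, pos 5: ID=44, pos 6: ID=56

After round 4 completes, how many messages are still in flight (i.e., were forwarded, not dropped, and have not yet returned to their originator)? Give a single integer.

Round 1: pos1(id48) recv 26: drop; pos2(id93) recv 48: drop; pos3(id46) recv 93: fwd; pos4(id78) recv 46: drop; pos5(id44) recv 78: fwd; pos6(id56) recv 44: drop; pos0(id26) recv 56: fwd
Round 2: pos4(id78) recv 93: fwd; pos6(id56) recv 78: fwd; pos1(id48) recv 56: fwd
Round 3: pos5(id44) recv 93: fwd; pos0(id26) recv 78: fwd; pos2(id93) recv 56: drop
Round 4: pos6(id56) recv 93: fwd; pos1(id48) recv 78: fwd
After round 4: 2 messages still in flight

Answer: 2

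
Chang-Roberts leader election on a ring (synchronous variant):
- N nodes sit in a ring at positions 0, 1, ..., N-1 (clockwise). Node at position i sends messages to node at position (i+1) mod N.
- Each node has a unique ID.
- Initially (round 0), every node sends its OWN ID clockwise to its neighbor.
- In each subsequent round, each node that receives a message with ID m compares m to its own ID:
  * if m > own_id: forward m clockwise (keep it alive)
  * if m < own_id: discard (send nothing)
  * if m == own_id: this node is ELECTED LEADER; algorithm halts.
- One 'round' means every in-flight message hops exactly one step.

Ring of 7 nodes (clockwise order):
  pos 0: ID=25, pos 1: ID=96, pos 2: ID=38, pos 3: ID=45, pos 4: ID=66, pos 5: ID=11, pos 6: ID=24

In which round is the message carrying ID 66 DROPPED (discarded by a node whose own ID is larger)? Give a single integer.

Round 1: pos1(id96) recv 25: drop; pos2(id38) recv 96: fwd; pos3(id45) recv 38: drop; pos4(id66) recv 45: drop; pos5(id11) recv 66: fwd; pos6(id24) recv 11: drop; pos0(id25) recv 24: drop
Round 2: pos3(id45) recv 96: fwd; pos6(id24) recv 66: fwd
Round 3: pos4(id66) recv 96: fwd; pos0(id25) recv 66: fwd
Round 4: pos5(id11) recv 96: fwd; pos1(id96) recv 66: drop
Round 5: pos6(id24) recv 96: fwd
Round 6: pos0(id25) recv 96: fwd
Round 7: pos1(id96) recv 96: ELECTED
Message ID 66 originates at pos 4; dropped at pos 1 in round 4

Answer: 4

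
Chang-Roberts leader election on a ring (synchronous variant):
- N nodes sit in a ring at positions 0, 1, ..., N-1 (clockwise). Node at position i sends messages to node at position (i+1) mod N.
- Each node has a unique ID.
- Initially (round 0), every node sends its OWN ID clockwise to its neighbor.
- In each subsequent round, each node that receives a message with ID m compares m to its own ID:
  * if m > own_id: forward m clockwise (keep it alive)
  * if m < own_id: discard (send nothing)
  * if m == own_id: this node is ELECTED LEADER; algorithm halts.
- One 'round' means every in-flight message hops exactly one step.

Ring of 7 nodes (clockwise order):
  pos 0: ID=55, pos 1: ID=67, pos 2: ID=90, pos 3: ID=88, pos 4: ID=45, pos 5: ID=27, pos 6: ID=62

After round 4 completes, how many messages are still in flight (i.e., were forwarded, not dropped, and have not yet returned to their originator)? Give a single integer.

Answer: 2

Derivation:
Round 1: pos1(id67) recv 55: drop; pos2(id90) recv 67: drop; pos3(id88) recv 90: fwd; pos4(id45) recv 88: fwd; pos5(id27) recv 45: fwd; pos6(id62) recv 27: drop; pos0(id55) recv 62: fwd
Round 2: pos4(id45) recv 90: fwd; pos5(id27) recv 88: fwd; pos6(id62) recv 45: drop; pos1(id67) recv 62: drop
Round 3: pos5(id27) recv 90: fwd; pos6(id62) recv 88: fwd
Round 4: pos6(id62) recv 90: fwd; pos0(id55) recv 88: fwd
After round 4: 2 messages still in flight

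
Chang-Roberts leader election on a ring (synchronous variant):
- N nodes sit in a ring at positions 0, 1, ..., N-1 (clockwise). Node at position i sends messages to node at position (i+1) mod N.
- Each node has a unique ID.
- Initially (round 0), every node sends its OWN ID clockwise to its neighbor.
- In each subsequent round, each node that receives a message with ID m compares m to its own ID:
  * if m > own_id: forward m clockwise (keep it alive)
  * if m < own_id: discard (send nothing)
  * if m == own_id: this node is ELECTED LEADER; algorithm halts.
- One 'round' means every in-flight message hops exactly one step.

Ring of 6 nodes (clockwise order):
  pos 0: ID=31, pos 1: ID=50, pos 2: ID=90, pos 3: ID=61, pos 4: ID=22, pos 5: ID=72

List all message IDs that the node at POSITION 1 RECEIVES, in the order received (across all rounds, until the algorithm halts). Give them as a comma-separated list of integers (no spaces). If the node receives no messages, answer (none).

Answer: 31,72,90

Derivation:
Round 1: pos1(id50) recv 31: drop; pos2(id90) recv 50: drop; pos3(id61) recv 90: fwd; pos4(id22) recv 61: fwd; pos5(id72) recv 22: drop; pos0(id31) recv 72: fwd
Round 2: pos4(id22) recv 90: fwd; pos5(id72) recv 61: drop; pos1(id50) recv 72: fwd
Round 3: pos5(id72) recv 90: fwd; pos2(id90) recv 72: drop
Round 4: pos0(id31) recv 90: fwd
Round 5: pos1(id50) recv 90: fwd
Round 6: pos2(id90) recv 90: ELECTED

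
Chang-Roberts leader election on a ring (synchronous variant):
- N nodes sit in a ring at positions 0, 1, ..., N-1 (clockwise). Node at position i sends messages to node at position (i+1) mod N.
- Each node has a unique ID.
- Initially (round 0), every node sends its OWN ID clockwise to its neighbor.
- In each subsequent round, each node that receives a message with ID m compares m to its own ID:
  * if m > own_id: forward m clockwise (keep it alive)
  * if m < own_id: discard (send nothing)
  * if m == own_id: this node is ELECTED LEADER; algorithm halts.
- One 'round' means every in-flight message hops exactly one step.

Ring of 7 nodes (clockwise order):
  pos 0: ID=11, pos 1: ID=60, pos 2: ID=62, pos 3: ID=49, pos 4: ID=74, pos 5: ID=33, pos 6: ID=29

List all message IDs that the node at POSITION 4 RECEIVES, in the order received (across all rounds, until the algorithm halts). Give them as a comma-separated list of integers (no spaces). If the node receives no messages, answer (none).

Round 1: pos1(id60) recv 11: drop; pos2(id62) recv 60: drop; pos3(id49) recv 62: fwd; pos4(id74) recv 49: drop; pos5(id33) recv 74: fwd; pos6(id29) recv 33: fwd; pos0(id11) recv 29: fwd
Round 2: pos4(id74) recv 62: drop; pos6(id29) recv 74: fwd; pos0(id11) recv 33: fwd; pos1(id60) recv 29: drop
Round 3: pos0(id11) recv 74: fwd; pos1(id60) recv 33: drop
Round 4: pos1(id60) recv 74: fwd
Round 5: pos2(id62) recv 74: fwd
Round 6: pos3(id49) recv 74: fwd
Round 7: pos4(id74) recv 74: ELECTED

Answer: 49,62,74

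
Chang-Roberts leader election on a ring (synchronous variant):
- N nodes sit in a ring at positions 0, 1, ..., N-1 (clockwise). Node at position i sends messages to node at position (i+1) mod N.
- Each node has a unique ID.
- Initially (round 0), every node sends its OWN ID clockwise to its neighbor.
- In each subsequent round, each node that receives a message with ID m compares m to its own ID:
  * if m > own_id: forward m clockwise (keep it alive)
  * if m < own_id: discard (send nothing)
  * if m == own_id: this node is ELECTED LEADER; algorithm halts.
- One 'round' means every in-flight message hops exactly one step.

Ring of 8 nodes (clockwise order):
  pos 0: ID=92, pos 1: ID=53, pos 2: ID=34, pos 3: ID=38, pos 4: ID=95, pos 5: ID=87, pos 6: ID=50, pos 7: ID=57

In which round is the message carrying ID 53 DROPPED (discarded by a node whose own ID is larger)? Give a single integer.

Answer: 3

Derivation:
Round 1: pos1(id53) recv 92: fwd; pos2(id34) recv 53: fwd; pos3(id38) recv 34: drop; pos4(id95) recv 38: drop; pos5(id87) recv 95: fwd; pos6(id50) recv 87: fwd; pos7(id57) recv 50: drop; pos0(id92) recv 57: drop
Round 2: pos2(id34) recv 92: fwd; pos3(id38) recv 53: fwd; pos6(id50) recv 95: fwd; pos7(id57) recv 87: fwd
Round 3: pos3(id38) recv 92: fwd; pos4(id95) recv 53: drop; pos7(id57) recv 95: fwd; pos0(id92) recv 87: drop
Round 4: pos4(id95) recv 92: drop; pos0(id92) recv 95: fwd
Round 5: pos1(id53) recv 95: fwd
Round 6: pos2(id34) recv 95: fwd
Round 7: pos3(id38) recv 95: fwd
Round 8: pos4(id95) recv 95: ELECTED
Message ID 53 originates at pos 1; dropped at pos 4 in round 3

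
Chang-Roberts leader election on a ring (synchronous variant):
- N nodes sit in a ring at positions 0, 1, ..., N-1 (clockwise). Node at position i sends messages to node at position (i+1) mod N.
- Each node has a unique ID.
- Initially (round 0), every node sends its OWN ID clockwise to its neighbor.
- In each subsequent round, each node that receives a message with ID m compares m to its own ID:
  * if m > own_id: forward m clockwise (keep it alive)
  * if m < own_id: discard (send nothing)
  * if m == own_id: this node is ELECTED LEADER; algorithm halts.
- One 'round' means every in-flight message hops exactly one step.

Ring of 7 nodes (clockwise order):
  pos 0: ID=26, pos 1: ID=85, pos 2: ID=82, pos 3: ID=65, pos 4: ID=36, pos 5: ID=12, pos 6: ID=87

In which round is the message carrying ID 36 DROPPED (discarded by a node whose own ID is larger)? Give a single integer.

Round 1: pos1(id85) recv 26: drop; pos2(id82) recv 85: fwd; pos3(id65) recv 82: fwd; pos4(id36) recv 65: fwd; pos5(id12) recv 36: fwd; pos6(id87) recv 12: drop; pos0(id26) recv 87: fwd
Round 2: pos3(id65) recv 85: fwd; pos4(id36) recv 82: fwd; pos5(id12) recv 65: fwd; pos6(id87) recv 36: drop; pos1(id85) recv 87: fwd
Round 3: pos4(id36) recv 85: fwd; pos5(id12) recv 82: fwd; pos6(id87) recv 65: drop; pos2(id82) recv 87: fwd
Round 4: pos5(id12) recv 85: fwd; pos6(id87) recv 82: drop; pos3(id65) recv 87: fwd
Round 5: pos6(id87) recv 85: drop; pos4(id36) recv 87: fwd
Round 6: pos5(id12) recv 87: fwd
Round 7: pos6(id87) recv 87: ELECTED
Message ID 36 originates at pos 4; dropped at pos 6 in round 2

Answer: 2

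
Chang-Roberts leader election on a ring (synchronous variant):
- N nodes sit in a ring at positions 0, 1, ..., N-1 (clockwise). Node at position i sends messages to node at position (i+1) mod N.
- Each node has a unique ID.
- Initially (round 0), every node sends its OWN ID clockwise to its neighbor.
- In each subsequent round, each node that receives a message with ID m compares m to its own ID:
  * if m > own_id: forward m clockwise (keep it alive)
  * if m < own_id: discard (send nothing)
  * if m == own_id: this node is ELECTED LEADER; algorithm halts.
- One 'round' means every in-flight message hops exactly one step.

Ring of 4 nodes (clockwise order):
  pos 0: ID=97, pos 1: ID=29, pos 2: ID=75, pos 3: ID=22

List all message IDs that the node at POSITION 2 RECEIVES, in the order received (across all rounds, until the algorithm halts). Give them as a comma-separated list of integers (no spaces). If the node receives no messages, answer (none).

Answer: 29,97

Derivation:
Round 1: pos1(id29) recv 97: fwd; pos2(id75) recv 29: drop; pos3(id22) recv 75: fwd; pos0(id97) recv 22: drop
Round 2: pos2(id75) recv 97: fwd; pos0(id97) recv 75: drop
Round 3: pos3(id22) recv 97: fwd
Round 4: pos0(id97) recv 97: ELECTED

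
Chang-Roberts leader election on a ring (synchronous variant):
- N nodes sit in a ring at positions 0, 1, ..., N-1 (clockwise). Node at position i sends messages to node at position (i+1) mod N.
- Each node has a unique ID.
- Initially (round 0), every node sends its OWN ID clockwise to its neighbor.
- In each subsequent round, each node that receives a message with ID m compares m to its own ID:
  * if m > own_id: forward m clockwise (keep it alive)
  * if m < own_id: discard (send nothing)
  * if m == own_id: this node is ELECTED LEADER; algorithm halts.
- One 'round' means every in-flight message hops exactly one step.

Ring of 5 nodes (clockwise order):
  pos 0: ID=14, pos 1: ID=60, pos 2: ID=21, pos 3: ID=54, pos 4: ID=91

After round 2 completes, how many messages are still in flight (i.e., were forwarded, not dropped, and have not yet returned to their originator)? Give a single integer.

Answer: 2

Derivation:
Round 1: pos1(id60) recv 14: drop; pos2(id21) recv 60: fwd; pos3(id54) recv 21: drop; pos4(id91) recv 54: drop; pos0(id14) recv 91: fwd
Round 2: pos3(id54) recv 60: fwd; pos1(id60) recv 91: fwd
After round 2: 2 messages still in flight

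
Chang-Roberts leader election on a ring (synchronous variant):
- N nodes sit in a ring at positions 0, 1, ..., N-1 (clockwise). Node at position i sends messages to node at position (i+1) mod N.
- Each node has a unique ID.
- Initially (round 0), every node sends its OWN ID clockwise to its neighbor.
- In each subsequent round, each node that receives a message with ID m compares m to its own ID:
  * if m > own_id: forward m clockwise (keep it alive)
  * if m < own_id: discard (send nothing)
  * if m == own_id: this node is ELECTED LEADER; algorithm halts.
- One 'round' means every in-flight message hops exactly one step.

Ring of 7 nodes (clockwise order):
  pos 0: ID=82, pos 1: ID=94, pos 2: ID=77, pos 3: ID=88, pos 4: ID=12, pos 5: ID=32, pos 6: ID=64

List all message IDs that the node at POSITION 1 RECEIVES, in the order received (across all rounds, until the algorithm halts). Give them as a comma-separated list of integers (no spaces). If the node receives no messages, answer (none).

Round 1: pos1(id94) recv 82: drop; pos2(id77) recv 94: fwd; pos3(id88) recv 77: drop; pos4(id12) recv 88: fwd; pos5(id32) recv 12: drop; pos6(id64) recv 32: drop; pos0(id82) recv 64: drop
Round 2: pos3(id88) recv 94: fwd; pos5(id32) recv 88: fwd
Round 3: pos4(id12) recv 94: fwd; pos6(id64) recv 88: fwd
Round 4: pos5(id32) recv 94: fwd; pos0(id82) recv 88: fwd
Round 5: pos6(id64) recv 94: fwd; pos1(id94) recv 88: drop
Round 6: pos0(id82) recv 94: fwd
Round 7: pos1(id94) recv 94: ELECTED

Answer: 82,88,94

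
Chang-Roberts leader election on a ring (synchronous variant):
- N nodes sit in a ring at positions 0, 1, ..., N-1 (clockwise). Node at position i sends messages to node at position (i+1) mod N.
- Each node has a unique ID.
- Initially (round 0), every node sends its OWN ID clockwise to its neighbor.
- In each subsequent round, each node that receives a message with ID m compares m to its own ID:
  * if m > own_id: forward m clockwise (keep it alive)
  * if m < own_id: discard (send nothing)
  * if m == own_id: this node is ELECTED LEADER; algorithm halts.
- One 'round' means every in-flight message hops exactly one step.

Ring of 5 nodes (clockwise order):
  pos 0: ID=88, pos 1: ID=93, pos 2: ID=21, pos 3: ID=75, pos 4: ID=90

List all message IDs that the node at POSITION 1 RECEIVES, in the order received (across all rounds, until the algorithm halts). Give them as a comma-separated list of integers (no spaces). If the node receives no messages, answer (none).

Answer: 88,90,93

Derivation:
Round 1: pos1(id93) recv 88: drop; pos2(id21) recv 93: fwd; pos3(id75) recv 21: drop; pos4(id90) recv 75: drop; pos0(id88) recv 90: fwd
Round 2: pos3(id75) recv 93: fwd; pos1(id93) recv 90: drop
Round 3: pos4(id90) recv 93: fwd
Round 4: pos0(id88) recv 93: fwd
Round 5: pos1(id93) recv 93: ELECTED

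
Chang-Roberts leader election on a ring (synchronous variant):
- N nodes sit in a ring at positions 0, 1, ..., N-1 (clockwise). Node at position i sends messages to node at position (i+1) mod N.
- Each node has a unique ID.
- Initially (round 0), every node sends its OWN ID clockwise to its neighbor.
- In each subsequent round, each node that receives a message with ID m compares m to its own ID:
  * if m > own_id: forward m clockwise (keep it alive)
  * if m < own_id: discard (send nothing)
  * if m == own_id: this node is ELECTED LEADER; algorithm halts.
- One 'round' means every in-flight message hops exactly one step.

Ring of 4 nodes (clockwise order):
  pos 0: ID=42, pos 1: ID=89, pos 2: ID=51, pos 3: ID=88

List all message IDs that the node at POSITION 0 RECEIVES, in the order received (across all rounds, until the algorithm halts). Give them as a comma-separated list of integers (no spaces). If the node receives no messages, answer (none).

Answer: 88,89

Derivation:
Round 1: pos1(id89) recv 42: drop; pos2(id51) recv 89: fwd; pos3(id88) recv 51: drop; pos0(id42) recv 88: fwd
Round 2: pos3(id88) recv 89: fwd; pos1(id89) recv 88: drop
Round 3: pos0(id42) recv 89: fwd
Round 4: pos1(id89) recv 89: ELECTED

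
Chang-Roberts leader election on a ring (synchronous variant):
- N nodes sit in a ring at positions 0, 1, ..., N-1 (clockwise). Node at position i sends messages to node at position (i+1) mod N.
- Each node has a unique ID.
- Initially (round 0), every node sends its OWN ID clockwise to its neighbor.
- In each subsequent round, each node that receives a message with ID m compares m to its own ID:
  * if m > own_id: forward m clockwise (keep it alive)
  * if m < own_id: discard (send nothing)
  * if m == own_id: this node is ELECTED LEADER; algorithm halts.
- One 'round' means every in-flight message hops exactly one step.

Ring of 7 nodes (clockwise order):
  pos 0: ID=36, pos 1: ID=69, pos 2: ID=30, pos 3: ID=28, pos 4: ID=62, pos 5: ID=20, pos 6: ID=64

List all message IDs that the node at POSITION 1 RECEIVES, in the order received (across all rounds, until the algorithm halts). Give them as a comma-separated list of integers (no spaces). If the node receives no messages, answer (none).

Round 1: pos1(id69) recv 36: drop; pos2(id30) recv 69: fwd; pos3(id28) recv 30: fwd; pos4(id62) recv 28: drop; pos5(id20) recv 62: fwd; pos6(id64) recv 20: drop; pos0(id36) recv 64: fwd
Round 2: pos3(id28) recv 69: fwd; pos4(id62) recv 30: drop; pos6(id64) recv 62: drop; pos1(id69) recv 64: drop
Round 3: pos4(id62) recv 69: fwd
Round 4: pos5(id20) recv 69: fwd
Round 5: pos6(id64) recv 69: fwd
Round 6: pos0(id36) recv 69: fwd
Round 7: pos1(id69) recv 69: ELECTED

Answer: 36,64,69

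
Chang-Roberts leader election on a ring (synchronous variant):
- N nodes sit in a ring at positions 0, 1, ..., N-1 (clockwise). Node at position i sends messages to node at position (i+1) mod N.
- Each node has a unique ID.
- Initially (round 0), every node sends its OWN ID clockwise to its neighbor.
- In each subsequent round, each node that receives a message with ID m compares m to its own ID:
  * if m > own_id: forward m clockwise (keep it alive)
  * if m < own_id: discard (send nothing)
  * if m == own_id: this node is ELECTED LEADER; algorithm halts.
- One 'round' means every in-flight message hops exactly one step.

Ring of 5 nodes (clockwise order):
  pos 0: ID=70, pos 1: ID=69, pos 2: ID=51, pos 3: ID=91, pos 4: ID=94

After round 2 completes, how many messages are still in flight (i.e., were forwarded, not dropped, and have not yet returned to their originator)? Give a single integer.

Answer: 2

Derivation:
Round 1: pos1(id69) recv 70: fwd; pos2(id51) recv 69: fwd; pos3(id91) recv 51: drop; pos4(id94) recv 91: drop; pos0(id70) recv 94: fwd
Round 2: pos2(id51) recv 70: fwd; pos3(id91) recv 69: drop; pos1(id69) recv 94: fwd
After round 2: 2 messages still in flight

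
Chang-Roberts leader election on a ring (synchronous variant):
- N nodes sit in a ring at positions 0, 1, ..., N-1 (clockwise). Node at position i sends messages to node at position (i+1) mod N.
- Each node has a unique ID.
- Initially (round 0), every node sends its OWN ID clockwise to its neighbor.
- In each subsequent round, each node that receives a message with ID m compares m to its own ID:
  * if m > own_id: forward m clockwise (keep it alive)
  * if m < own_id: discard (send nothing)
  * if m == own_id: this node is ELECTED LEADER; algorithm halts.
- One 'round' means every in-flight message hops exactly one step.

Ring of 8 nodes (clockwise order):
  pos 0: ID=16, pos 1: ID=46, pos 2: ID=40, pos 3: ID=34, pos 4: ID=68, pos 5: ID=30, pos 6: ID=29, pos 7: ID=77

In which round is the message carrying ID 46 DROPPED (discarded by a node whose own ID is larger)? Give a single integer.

Round 1: pos1(id46) recv 16: drop; pos2(id40) recv 46: fwd; pos3(id34) recv 40: fwd; pos4(id68) recv 34: drop; pos5(id30) recv 68: fwd; pos6(id29) recv 30: fwd; pos7(id77) recv 29: drop; pos0(id16) recv 77: fwd
Round 2: pos3(id34) recv 46: fwd; pos4(id68) recv 40: drop; pos6(id29) recv 68: fwd; pos7(id77) recv 30: drop; pos1(id46) recv 77: fwd
Round 3: pos4(id68) recv 46: drop; pos7(id77) recv 68: drop; pos2(id40) recv 77: fwd
Round 4: pos3(id34) recv 77: fwd
Round 5: pos4(id68) recv 77: fwd
Round 6: pos5(id30) recv 77: fwd
Round 7: pos6(id29) recv 77: fwd
Round 8: pos7(id77) recv 77: ELECTED
Message ID 46 originates at pos 1; dropped at pos 4 in round 3

Answer: 3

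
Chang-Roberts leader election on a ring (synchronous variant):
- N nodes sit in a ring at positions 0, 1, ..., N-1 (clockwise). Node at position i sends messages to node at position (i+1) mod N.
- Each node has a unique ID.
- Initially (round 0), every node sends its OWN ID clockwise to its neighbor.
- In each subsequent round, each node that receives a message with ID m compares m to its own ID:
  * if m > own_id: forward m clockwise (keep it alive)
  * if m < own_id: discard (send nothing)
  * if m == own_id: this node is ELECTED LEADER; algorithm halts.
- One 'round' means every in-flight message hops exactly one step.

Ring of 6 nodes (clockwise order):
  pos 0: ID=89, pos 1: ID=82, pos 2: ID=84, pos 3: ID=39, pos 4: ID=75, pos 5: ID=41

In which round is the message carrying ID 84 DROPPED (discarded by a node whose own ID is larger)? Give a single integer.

Round 1: pos1(id82) recv 89: fwd; pos2(id84) recv 82: drop; pos3(id39) recv 84: fwd; pos4(id75) recv 39: drop; pos5(id41) recv 75: fwd; pos0(id89) recv 41: drop
Round 2: pos2(id84) recv 89: fwd; pos4(id75) recv 84: fwd; pos0(id89) recv 75: drop
Round 3: pos3(id39) recv 89: fwd; pos5(id41) recv 84: fwd
Round 4: pos4(id75) recv 89: fwd; pos0(id89) recv 84: drop
Round 5: pos5(id41) recv 89: fwd
Round 6: pos0(id89) recv 89: ELECTED
Message ID 84 originates at pos 2; dropped at pos 0 in round 4

Answer: 4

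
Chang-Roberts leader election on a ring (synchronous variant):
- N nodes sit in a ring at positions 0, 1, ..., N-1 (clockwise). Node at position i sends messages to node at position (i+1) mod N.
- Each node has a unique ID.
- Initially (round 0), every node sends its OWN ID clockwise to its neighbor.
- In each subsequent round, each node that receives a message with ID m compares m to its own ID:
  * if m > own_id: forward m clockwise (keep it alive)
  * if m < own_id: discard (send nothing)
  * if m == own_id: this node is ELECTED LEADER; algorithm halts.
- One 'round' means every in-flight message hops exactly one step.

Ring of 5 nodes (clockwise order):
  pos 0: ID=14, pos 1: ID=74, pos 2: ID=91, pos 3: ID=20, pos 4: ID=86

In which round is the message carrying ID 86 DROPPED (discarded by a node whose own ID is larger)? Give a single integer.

Round 1: pos1(id74) recv 14: drop; pos2(id91) recv 74: drop; pos3(id20) recv 91: fwd; pos4(id86) recv 20: drop; pos0(id14) recv 86: fwd
Round 2: pos4(id86) recv 91: fwd; pos1(id74) recv 86: fwd
Round 3: pos0(id14) recv 91: fwd; pos2(id91) recv 86: drop
Round 4: pos1(id74) recv 91: fwd
Round 5: pos2(id91) recv 91: ELECTED
Message ID 86 originates at pos 4; dropped at pos 2 in round 3

Answer: 3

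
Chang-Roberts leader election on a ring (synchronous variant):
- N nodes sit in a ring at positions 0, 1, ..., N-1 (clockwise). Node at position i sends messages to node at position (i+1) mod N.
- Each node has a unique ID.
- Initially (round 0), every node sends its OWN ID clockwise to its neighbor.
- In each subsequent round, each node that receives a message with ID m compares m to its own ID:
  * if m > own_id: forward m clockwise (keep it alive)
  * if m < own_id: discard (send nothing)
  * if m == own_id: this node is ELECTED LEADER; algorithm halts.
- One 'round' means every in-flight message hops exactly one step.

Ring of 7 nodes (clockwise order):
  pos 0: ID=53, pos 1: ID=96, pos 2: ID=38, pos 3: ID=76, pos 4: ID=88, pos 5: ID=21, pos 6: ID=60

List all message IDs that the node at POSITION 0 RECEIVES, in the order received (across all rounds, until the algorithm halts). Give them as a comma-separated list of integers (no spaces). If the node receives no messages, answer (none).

Answer: 60,88,96

Derivation:
Round 1: pos1(id96) recv 53: drop; pos2(id38) recv 96: fwd; pos3(id76) recv 38: drop; pos4(id88) recv 76: drop; pos5(id21) recv 88: fwd; pos6(id60) recv 21: drop; pos0(id53) recv 60: fwd
Round 2: pos3(id76) recv 96: fwd; pos6(id60) recv 88: fwd; pos1(id96) recv 60: drop
Round 3: pos4(id88) recv 96: fwd; pos0(id53) recv 88: fwd
Round 4: pos5(id21) recv 96: fwd; pos1(id96) recv 88: drop
Round 5: pos6(id60) recv 96: fwd
Round 6: pos0(id53) recv 96: fwd
Round 7: pos1(id96) recv 96: ELECTED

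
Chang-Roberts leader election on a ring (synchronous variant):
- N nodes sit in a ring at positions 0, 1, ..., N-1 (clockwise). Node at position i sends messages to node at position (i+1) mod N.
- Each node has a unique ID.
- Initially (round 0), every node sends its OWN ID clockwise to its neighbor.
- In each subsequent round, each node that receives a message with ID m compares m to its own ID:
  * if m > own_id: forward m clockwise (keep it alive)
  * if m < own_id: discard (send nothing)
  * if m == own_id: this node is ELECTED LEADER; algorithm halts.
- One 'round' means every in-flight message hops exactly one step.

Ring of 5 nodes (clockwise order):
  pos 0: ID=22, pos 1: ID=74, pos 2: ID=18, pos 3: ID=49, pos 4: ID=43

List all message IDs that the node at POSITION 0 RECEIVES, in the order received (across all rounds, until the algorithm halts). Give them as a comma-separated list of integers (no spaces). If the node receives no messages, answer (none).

Answer: 43,49,74

Derivation:
Round 1: pos1(id74) recv 22: drop; pos2(id18) recv 74: fwd; pos3(id49) recv 18: drop; pos4(id43) recv 49: fwd; pos0(id22) recv 43: fwd
Round 2: pos3(id49) recv 74: fwd; pos0(id22) recv 49: fwd; pos1(id74) recv 43: drop
Round 3: pos4(id43) recv 74: fwd; pos1(id74) recv 49: drop
Round 4: pos0(id22) recv 74: fwd
Round 5: pos1(id74) recv 74: ELECTED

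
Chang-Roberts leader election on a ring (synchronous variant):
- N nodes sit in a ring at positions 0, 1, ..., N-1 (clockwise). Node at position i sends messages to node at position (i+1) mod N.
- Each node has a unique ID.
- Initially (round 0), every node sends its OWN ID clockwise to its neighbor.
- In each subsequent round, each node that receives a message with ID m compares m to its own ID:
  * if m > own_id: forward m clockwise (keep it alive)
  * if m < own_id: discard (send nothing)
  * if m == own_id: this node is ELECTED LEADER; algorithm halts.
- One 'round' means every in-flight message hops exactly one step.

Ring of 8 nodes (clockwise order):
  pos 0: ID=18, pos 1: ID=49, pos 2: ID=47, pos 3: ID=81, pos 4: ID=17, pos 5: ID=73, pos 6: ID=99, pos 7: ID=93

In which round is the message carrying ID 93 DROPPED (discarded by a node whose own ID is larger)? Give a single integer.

Answer: 7

Derivation:
Round 1: pos1(id49) recv 18: drop; pos2(id47) recv 49: fwd; pos3(id81) recv 47: drop; pos4(id17) recv 81: fwd; pos5(id73) recv 17: drop; pos6(id99) recv 73: drop; pos7(id93) recv 99: fwd; pos0(id18) recv 93: fwd
Round 2: pos3(id81) recv 49: drop; pos5(id73) recv 81: fwd; pos0(id18) recv 99: fwd; pos1(id49) recv 93: fwd
Round 3: pos6(id99) recv 81: drop; pos1(id49) recv 99: fwd; pos2(id47) recv 93: fwd
Round 4: pos2(id47) recv 99: fwd; pos3(id81) recv 93: fwd
Round 5: pos3(id81) recv 99: fwd; pos4(id17) recv 93: fwd
Round 6: pos4(id17) recv 99: fwd; pos5(id73) recv 93: fwd
Round 7: pos5(id73) recv 99: fwd; pos6(id99) recv 93: drop
Round 8: pos6(id99) recv 99: ELECTED
Message ID 93 originates at pos 7; dropped at pos 6 in round 7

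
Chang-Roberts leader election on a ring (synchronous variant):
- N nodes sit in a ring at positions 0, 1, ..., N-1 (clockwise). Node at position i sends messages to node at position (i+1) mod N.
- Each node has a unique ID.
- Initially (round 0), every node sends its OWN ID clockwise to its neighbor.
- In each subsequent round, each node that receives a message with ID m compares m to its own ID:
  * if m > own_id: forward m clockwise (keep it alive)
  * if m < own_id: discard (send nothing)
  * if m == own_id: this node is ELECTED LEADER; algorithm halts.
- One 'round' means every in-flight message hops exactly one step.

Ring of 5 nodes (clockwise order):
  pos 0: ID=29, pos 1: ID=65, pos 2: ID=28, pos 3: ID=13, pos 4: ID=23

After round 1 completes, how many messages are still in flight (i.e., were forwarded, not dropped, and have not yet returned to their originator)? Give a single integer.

Answer: 2

Derivation:
Round 1: pos1(id65) recv 29: drop; pos2(id28) recv 65: fwd; pos3(id13) recv 28: fwd; pos4(id23) recv 13: drop; pos0(id29) recv 23: drop
After round 1: 2 messages still in flight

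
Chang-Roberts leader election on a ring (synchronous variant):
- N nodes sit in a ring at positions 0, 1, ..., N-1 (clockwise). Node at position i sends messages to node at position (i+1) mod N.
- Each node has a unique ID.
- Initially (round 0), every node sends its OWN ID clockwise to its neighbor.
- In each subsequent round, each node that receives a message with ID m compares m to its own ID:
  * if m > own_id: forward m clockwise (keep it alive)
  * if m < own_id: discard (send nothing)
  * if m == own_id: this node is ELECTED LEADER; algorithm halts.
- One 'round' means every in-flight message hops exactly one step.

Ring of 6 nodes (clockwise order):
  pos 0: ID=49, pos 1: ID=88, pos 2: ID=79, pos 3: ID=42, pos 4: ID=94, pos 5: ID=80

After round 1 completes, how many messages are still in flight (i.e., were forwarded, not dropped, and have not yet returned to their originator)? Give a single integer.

Round 1: pos1(id88) recv 49: drop; pos2(id79) recv 88: fwd; pos3(id42) recv 79: fwd; pos4(id94) recv 42: drop; pos5(id80) recv 94: fwd; pos0(id49) recv 80: fwd
After round 1: 4 messages still in flight

Answer: 4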